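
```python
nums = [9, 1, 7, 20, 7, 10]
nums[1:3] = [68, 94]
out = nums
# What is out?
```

nums starts as [9, 1, 7, 20, 7, 10] (length 6). The slice nums[1:3] covers indices [1, 2] with values [1, 7]. Replacing that slice with [68, 94] (same length) produces [9, 68, 94, 20, 7, 10].

[9, 68, 94, 20, 7, 10]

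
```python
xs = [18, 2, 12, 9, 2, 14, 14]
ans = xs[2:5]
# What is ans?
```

xs has length 7. The slice xs[2:5] selects indices [2, 3, 4] (2->12, 3->9, 4->2), giving [12, 9, 2].

[12, 9, 2]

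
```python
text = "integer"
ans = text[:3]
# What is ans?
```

text has length 7. The slice text[:3] selects indices [0, 1, 2] (0->'i', 1->'n', 2->'t'), giving 'int'.

'int'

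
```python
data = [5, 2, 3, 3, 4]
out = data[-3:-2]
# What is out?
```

data has length 5. The slice data[-3:-2] selects indices [2] (2->3), giving [3].

[3]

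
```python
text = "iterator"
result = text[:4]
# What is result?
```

text has length 8. The slice text[:4] selects indices [0, 1, 2, 3] (0->'i', 1->'t', 2->'e', 3->'r'), giving 'iter'.

'iter'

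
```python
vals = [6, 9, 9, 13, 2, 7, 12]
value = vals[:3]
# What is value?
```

vals has length 7. The slice vals[:3] selects indices [0, 1, 2] (0->6, 1->9, 2->9), giving [6, 9, 9].

[6, 9, 9]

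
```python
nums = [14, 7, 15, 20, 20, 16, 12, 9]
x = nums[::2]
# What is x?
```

nums has length 8. The slice nums[::2] selects indices [0, 2, 4, 6] (0->14, 2->15, 4->20, 6->12), giving [14, 15, 20, 12].

[14, 15, 20, 12]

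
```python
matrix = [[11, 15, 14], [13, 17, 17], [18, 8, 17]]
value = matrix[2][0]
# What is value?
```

matrix[2] = [18, 8, 17]. Taking column 0 of that row yields 18.

18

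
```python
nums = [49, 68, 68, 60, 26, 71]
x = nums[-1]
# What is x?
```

nums has length 6. Negative index -1 maps to positive index 6 + (-1) = 5. nums[5] = 71.

71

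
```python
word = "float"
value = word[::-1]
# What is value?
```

word has length 5. The slice word[::-1] selects indices [4, 3, 2, 1, 0] (4->'t', 3->'a', 2->'o', 1->'l', 0->'f'), giving 'taolf'.

'taolf'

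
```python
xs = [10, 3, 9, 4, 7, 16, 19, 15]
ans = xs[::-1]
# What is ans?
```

xs has length 8. The slice xs[::-1] selects indices [7, 6, 5, 4, 3, 2, 1, 0] (7->15, 6->19, 5->16, 4->7, 3->4, 2->9, 1->3, 0->10), giving [15, 19, 16, 7, 4, 9, 3, 10].

[15, 19, 16, 7, 4, 9, 3, 10]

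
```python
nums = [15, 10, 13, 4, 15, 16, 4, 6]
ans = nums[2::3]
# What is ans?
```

nums has length 8. The slice nums[2::3] selects indices [2, 5] (2->13, 5->16), giving [13, 16].

[13, 16]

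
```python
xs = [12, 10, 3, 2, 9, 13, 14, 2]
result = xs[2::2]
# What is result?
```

xs has length 8. The slice xs[2::2] selects indices [2, 4, 6] (2->3, 4->9, 6->14), giving [3, 9, 14].

[3, 9, 14]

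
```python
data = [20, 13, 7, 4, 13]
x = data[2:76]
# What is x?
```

data has length 5. The slice data[2:76] selects indices [2, 3, 4] (2->7, 3->4, 4->13), giving [7, 4, 13].

[7, 4, 13]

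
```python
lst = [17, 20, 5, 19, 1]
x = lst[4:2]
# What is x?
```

lst has length 5. The slice lst[4:2] resolves to an empty index range, so the result is [].

[]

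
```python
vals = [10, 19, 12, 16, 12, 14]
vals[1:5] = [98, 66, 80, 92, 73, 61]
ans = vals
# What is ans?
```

vals starts as [10, 19, 12, 16, 12, 14] (length 6). The slice vals[1:5] covers indices [1, 2, 3, 4] with values [19, 12, 16, 12]. Replacing that slice with [98, 66, 80, 92, 73, 61] (different length) produces [10, 98, 66, 80, 92, 73, 61, 14].

[10, 98, 66, 80, 92, 73, 61, 14]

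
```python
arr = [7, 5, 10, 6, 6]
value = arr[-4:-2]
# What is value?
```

arr has length 5. The slice arr[-4:-2] selects indices [1, 2] (1->5, 2->10), giving [5, 10].

[5, 10]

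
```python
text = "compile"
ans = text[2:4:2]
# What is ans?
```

text has length 7. The slice text[2:4:2] selects indices [2] (2->'m'), giving 'm'.

'm'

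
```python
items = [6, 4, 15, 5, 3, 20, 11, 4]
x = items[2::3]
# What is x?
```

items has length 8. The slice items[2::3] selects indices [2, 5] (2->15, 5->20), giving [15, 20].

[15, 20]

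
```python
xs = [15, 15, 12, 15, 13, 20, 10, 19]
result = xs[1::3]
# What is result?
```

xs has length 8. The slice xs[1::3] selects indices [1, 4, 7] (1->15, 4->13, 7->19), giving [15, 13, 19].

[15, 13, 19]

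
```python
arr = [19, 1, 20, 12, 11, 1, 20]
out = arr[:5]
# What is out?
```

arr has length 7. The slice arr[:5] selects indices [0, 1, 2, 3, 4] (0->19, 1->1, 2->20, 3->12, 4->11), giving [19, 1, 20, 12, 11].

[19, 1, 20, 12, 11]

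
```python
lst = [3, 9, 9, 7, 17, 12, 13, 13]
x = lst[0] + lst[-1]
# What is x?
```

lst has length 8. lst[0] = 3.
lst has length 8. Negative index -1 maps to positive index 8 + (-1) = 7. lst[7] = 13.
Sum: 3 + 13 = 16.

16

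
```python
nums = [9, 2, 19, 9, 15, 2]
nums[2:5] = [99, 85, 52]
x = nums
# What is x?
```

nums starts as [9, 2, 19, 9, 15, 2] (length 6). The slice nums[2:5] covers indices [2, 3, 4] with values [19, 9, 15]. Replacing that slice with [99, 85, 52] (same length) produces [9, 2, 99, 85, 52, 2].

[9, 2, 99, 85, 52, 2]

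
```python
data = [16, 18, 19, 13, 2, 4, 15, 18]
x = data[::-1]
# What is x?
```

data has length 8. The slice data[::-1] selects indices [7, 6, 5, 4, 3, 2, 1, 0] (7->18, 6->15, 5->4, 4->2, 3->13, 2->19, 1->18, 0->16), giving [18, 15, 4, 2, 13, 19, 18, 16].

[18, 15, 4, 2, 13, 19, 18, 16]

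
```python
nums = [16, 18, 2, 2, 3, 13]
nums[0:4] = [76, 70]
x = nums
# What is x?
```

nums starts as [16, 18, 2, 2, 3, 13] (length 6). The slice nums[0:4] covers indices [0, 1, 2, 3] with values [16, 18, 2, 2]. Replacing that slice with [76, 70] (different length) produces [76, 70, 3, 13].

[76, 70, 3, 13]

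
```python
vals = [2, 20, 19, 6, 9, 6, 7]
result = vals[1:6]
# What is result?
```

vals has length 7. The slice vals[1:6] selects indices [1, 2, 3, 4, 5] (1->20, 2->19, 3->6, 4->9, 5->6), giving [20, 19, 6, 9, 6].

[20, 19, 6, 9, 6]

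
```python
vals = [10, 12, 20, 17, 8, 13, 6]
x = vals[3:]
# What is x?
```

vals has length 7. The slice vals[3:] selects indices [3, 4, 5, 6] (3->17, 4->8, 5->13, 6->6), giving [17, 8, 13, 6].

[17, 8, 13, 6]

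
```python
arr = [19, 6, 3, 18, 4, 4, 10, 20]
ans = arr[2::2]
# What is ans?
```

arr has length 8. The slice arr[2::2] selects indices [2, 4, 6] (2->3, 4->4, 6->10), giving [3, 4, 10].

[3, 4, 10]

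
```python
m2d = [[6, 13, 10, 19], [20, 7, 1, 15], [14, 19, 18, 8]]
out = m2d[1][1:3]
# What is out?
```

m2d[1] = [20, 7, 1, 15]. m2d[1] has length 4. The slice m2d[1][1:3] selects indices [1, 2] (1->7, 2->1), giving [7, 1].

[7, 1]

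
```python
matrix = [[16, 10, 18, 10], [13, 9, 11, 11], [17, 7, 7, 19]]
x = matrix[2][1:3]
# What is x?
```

matrix[2] = [17, 7, 7, 19]. matrix[2] has length 4. The slice matrix[2][1:3] selects indices [1, 2] (1->7, 2->7), giving [7, 7].

[7, 7]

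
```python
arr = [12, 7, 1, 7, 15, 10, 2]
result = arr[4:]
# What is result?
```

arr has length 7. The slice arr[4:] selects indices [4, 5, 6] (4->15, 5->10, 6->2), giving [15, 10, 2].

[15, 10, 2]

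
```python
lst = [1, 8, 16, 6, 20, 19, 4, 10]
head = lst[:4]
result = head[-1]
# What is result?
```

lst has length 8. The slice lst[:4] selects indices [0, 1, 2, 3] (0->1, 1->8, 2->16, 3->6), giving [1, 8, 16, 6]. So head = [1, 8, 16, 6]. Then head[-1] = 6.

6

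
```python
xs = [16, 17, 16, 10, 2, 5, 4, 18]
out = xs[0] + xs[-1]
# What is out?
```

xs has length 8. xs[0] = 16.
xs has length 8. Negative index -1 maps to positive index 8 + (-1) = 7. xs[7] = 18.
Sum: 16 + 18 = 34.

34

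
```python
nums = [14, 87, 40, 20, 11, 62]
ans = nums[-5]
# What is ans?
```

nums has length 6. Negative index -5 maps to positive index 6 + (-5) = 1. nums[1] = 87.

87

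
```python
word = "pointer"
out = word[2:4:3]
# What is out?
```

word has length 7. The slice word[2:4:3] selects indices [2] (2->'i'), giving 'i'.

'i'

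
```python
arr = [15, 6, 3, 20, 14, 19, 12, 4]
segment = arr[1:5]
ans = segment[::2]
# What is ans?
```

arr has length 8. The slice arr[1:5] selects indices [1, 2, 3, 4] (1->6, 2->3, 3->20, 4->14), giving [6, 3, 20, 14]. So segment = [6, 3, 20, 14]. segment has length 4. The slice segment[::2] selects indices [0, 2] (0->6, 2->20), giving [6, 20].

[6, 20]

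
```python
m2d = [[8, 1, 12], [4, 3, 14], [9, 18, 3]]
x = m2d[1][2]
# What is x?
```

m2d[1] = [4, 3, 14]. Taking column 2 of that row yields 14.

14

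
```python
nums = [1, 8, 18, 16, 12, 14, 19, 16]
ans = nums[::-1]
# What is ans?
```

nums has length 8. The slice nums[::-1] selects indices [7, 6, 5, 4, 3, 2, 1, 0] (7->16, 6->19, 5->14, 4->12, 3->16, 2->18, 1->8, 0->1), giving [16, 19, 14, 12, 16, 18, 8, 1].

[16, 19, 14, 12, 16, 18, 8, 1]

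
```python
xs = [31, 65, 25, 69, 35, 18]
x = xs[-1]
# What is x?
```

xs has length 6. Negative index -1 maps to positive index 6 + (-1) = 5. xs[5] = 18.

18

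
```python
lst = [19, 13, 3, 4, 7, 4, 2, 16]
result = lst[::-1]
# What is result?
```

lst has length 8. The slice lst[::-1] selects indices [7, 6, 5, 4, 3, 2, 1, 0] (7->16, 6->2, 5->4, 4->7, 3->4, 2->3, 1->13, 0->19), giving [16, 2, 4, 7, 4, 3, 13, 19].

[16, 2, 4, 7, 4, 3, 13, 19]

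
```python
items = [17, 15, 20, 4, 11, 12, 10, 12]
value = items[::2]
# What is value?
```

items has length 8. The slice items[::2] selects indices [0, 2, 4, 6] (0->17, 2->20, 4->11, 6->10), giving [17, 20, 11, 10].

[17, 20, 11, 10]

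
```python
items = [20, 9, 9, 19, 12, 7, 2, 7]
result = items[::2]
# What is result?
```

items has length 8. The slice items[::2] selects indices [0, 2, 4, 6] (0->20, 2->9, 4->12, 6->2), giving [20, 9, 12, 2].

[20, 9, 12, 2]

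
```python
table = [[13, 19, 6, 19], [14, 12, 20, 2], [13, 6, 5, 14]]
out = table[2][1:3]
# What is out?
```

table[2] = [13, 6, 5, 14]. table[2] has length 4. The slice table[2][1:3] selects indices [1, 2] (1->6, 2->5), giving [6, 5].

[6, 5]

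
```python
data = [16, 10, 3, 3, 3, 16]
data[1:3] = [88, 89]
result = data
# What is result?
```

data starts as [16, 10, 3, 3, 3, 16] (length 6). The slice data[1:3] covers indices [1, 2] with values [10, 3]. Replacing that slice with [88, 89] (same length) produces [16, 88, 89, 3, 3, 16].

[16, 88, 89, 3, 3, 16]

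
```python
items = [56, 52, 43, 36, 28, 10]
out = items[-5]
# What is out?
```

items has length 6. Negative index -5 maps to positive index 6 + (-5) = 1. items[1] = 52.

52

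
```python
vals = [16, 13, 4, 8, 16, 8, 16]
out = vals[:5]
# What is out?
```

vals has length 7. The slice vals[:5] selects indices [0, 1, 2, 3, 4] (0->16, 1->13, 2->4, 3->8, 4->16), giving [16, 13, 4, 8, 16].

[16, 13, 4, 8, 16]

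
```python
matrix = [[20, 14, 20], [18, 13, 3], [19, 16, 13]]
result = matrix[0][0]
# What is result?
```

matrix[0] = [20, 14, 20]. Taking column 0 of that row yields 20.

20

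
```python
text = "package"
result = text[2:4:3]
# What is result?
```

text has length 7. The slice text[2:4:3] selects indices [2] (2->'c'), giving 'c'.

'c'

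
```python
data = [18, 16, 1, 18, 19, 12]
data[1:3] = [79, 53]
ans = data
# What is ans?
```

data starts as [18, 16, 1, 18, 19, 12] (length 6). The slice data[1:3] covers indices [1, 2] with values [16, 1]. Replacing that slice with [79, 53] (same length) produces [18, 79, 53, 18, 19, 12].

[18, 79, 53, 18, 19, 12]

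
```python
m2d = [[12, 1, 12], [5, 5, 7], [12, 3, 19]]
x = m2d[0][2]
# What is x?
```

m2d[0] = [12, 1, 12]. Taking column 2 of that row yields 12.

12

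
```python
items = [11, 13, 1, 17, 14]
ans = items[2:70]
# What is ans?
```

items has length 5. The slice items[2:70] selects indices [2, 3, 4] (2->1, 3->17, 4->14), giving [1, 17, 14].

[1, 17, 14]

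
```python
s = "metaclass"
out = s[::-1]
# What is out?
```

s has length 9. The slice s[::-1] selects indices [8, 7, 6, 5, 4, 3, 2, 1, 0] (8->'s', 7->'s', 6->'a', 5->'l', 4->'c', 3->'a', 2->'t', 1->'e', 0->'m'), giving 'ssalcatem'.

'ssalcatem'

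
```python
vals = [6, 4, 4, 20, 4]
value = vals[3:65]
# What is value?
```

vals has length 5. The slice vals[3:65] selects indices [3, 4] (3->20, 4->4), giving [20, 4].

[20, 4]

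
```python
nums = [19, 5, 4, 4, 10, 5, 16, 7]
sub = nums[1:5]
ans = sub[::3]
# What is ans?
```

nums has length 8. The slice nums[1:5] selects indices [1, 2, 3, 4] (1->5, 2->4, 3->4, 4->10), giving [5, 4, 4, 10]. So sub = [5, 4, 4, 10]. sub has length 4. The slice sub[::3] selects indices [0, 3] (0->5, 3->10), giving [5, 10].

[5, 10]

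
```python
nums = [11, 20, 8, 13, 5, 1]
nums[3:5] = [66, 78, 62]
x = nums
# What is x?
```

nums starts as [11, 20, 8, 13, 5, 1] (length 6). The slice nums[3:5] covers indices [3, 4] with values [13, 5]. Replacing that slice with [66, 78, 62] (different length) produces [11, 20, 8, 66, 78, 62, 1].

[11, 20, 8, 66, 78, 62, 1]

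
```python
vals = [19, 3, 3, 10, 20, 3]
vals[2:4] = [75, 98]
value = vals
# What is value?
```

vals starts as [19, 3, 3, 10, 20, 3] (length 6). The slice vals[2:4] covers indices [2, 3] with values [3, 10]. Replacing that slice with [75, 98] (same length) produces [19, 3, 75, 98, 20, 3].

[19, 3, 75, 98, 20, 3]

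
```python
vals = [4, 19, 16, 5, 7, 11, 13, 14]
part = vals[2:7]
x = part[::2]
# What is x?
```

vals has length 8. The slice vals[2:7] selects indices [2, 3, 4, 5, 6] (2->16, 3->5, 4->7, 5->11, 6->13), giving [16, 5, 7, 11, 13]. So part = [16, 5, 7, 11, 13]. part has length 5. The slice part[::2] selects indices [0, 2, 4] (0->16, 2->7, 4->13), giving [16, 7, 13].

[16, 7, 13]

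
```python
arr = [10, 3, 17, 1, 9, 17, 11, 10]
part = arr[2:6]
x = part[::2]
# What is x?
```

arr has length 8. The slice arr[2:6] selects indices [2, 3, 4, 5] (2->17, 3->1, 4->9, 5->17), giving [17, 1, 9, 17]. So part = [17, 1, 9, 17]. part has length 4. The slice part[::2] selects indices [0, 2] (0->17, 2->9), giving [17, 9].

[17, 9]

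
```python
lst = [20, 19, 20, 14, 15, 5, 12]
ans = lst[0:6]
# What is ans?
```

lst has length 7. The slice lst[0:6] selects indices [0, 1, 2, 3, 4, 5] (0->20, 1->19, 2->20, 3->14, 4->15, 5->5), giving [20, 19, 20, 14, 15, 5].

[20, 19, 20, 14, 15, 5]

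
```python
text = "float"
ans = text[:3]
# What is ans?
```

text has length 5. The slice text[:3] selects indices [0, 1, 2] (0->'f', 1->'l', 2->'o'), giving 'flo'.

'flo'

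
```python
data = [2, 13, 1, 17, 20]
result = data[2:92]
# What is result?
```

data has length 5. The slice data[2:92] selects indices [2, 3, 4] (2->1, 3->17, 4->20), giving [1, 17, 20].

[1, 17, 20]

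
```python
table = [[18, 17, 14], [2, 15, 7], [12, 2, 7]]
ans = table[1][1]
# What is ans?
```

table[1] = [2, 15, 7]. Taking column 1 of that row yields 15.

15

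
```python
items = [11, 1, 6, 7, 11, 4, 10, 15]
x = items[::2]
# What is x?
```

items has length 8. The slice items[::2] selects indices [0, 2, 4, 6] (0->11, 2->6, 4->11, 6->10), giving [11, 6, 11, 10].

[11, 6, 11, 10]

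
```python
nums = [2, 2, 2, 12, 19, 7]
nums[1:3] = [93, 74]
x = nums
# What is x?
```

nums starts as [2, 2, 2, 12, 19, 7] (length 6). The slice nums[1:3] covers indices [1, 2] with values [2, 2]. Replacing that slice with [93, 74] (same length) produces [2, 93, 74, 12, 19, 7].

[2, 93, 74, 12, 19, 7]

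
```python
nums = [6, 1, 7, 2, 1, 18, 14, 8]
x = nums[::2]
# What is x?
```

nums has length 8. The slice nums[::2] selects indices [0, 2, 4, 6] (0->6, 2->7, 4->1, 6->14), giving [6, 7, 1, 14].

[6, 7, 1, 14]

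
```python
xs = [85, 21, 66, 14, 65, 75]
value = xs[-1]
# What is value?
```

xs has length 6. Negative index -1 maps to positive index 6 + (-1) = 5. xs[5] = 75.

75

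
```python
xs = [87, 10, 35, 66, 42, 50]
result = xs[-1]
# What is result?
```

xs has length 6. Negative index -1 maps to positive index 6 + (-1) = 5. xs[5] = 50.

50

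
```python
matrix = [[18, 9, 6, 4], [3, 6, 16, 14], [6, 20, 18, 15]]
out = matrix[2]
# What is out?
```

matrix has 3 rows. Row 2 is [6, 20, 18, 15].

[6, 20, 18, 15]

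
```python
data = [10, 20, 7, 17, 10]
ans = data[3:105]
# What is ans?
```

data has length 5. The slice data[3:105] selects indices [3, 4] (3->17, 4->10), giving [17, 10].

[17, 10]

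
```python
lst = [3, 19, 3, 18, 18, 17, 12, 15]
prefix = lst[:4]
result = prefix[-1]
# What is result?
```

lst has length 8. The slice lst[:4] selects indices [0, 1, 2, 3] (0->3, 1->19, 2->3, 3->18), giving [3, 19, 3, 18]. So prefix = [3, 19, 3, 18]. Then prefix[-1] = 18.

18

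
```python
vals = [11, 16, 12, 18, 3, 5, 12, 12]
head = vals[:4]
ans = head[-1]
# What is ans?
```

vals has length 8. The slice vals[:4] selects indices [0, 1, 2, 3] (0->11, 1->16, 2->12, 3->18), giving [11, 16, 12, 18]. So head = [11, 16, 12, 18]. Then head[-1] = 18.

18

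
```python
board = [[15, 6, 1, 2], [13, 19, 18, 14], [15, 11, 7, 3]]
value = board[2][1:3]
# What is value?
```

board[2] = [15, 11, 7, 3]. board[2] has length 4. The slice board[2][1:3] selects indices [1, 2] (1->11, 2->7), giving [11, 7].

[11, 7]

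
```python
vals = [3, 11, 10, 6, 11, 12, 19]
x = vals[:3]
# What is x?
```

vals has length 7. The slice vals[:3] selects indices [0, 1, 2] (0->3, 1->11, 2->10), giving [3, 11, 10].

[3, 11, 10]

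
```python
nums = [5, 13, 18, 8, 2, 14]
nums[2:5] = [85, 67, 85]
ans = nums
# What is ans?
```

nums starts as [5, 13, 18, 8, 2, 14] (length 6). The slice nums[2:5] covers indices [2, 3, 4] with values [18, 8, 2]. Replacing that slice with [85, 67, 85] (same length) produces [5, 13, 85, 67, 85, 14].

[5, 13, 85, 67, 85, 14]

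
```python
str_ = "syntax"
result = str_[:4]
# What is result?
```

str_ has length 6. The slice str_[:4] selects indices [0, 1, 2, 3] (0->'s', 1->'y', 2->'n', 3->'t'), giving 'synt'.

'synt'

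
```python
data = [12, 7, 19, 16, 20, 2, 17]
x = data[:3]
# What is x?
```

data has length 7. The slice data[:3] selects indices [0, 1, 2] (0->12, 1->7, 2->19), giving [12, 7, 19].

[12, 7, 19]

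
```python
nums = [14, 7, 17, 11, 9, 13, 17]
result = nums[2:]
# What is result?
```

nums has length 7. The slice nums[2:] selects indices [2, 3, 4, 5, 6] (2->17, 3->11, 4->9, 5->13, 6->17), giving [17, 11, 9, 13, 17].

[17, 11, 9, 13, 17]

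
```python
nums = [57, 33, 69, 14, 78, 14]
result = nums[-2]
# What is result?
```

nums has length 6. Negative index -2 maps to positive index 6 + (-2) = 4. nums[4] = 78.

78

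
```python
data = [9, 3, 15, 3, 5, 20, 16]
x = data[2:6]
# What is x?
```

data has length 7. The slice data[2:6] selects indices [2, 3, 4, 5] (2->15, 3->3, 4->5, 5->20), giving [15, 3, 5, 20].

[15, 3, 5, 20]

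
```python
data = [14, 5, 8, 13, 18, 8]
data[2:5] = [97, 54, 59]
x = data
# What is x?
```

data starts as [14, 5, 8, 13, 18, 8] (length 6). The slice data[2:5] covers indices [2, 3, 4] with values [8, 13, 18]. Replacing that slice with [97, 54, 59] (same length) produces [14, 5, 97, 54, 59, 8].

[14, 5, 97, 54, 59, 8]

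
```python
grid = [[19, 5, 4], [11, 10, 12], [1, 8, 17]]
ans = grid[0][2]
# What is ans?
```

grid[0] = [19, 5, 4]. Taking column 2 of that row yields 4.

4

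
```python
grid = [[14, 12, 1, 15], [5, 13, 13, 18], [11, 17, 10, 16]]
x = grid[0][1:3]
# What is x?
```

grid[0] = [14, 12, 1, 15]. grid[0] has length 4. The slice grid[0][1:3] selects indices [1, 2] (1->12, 2->1), giving [12, 1].

[12, 1]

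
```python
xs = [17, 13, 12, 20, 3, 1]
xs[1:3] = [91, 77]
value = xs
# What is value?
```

xs starts as [17, 13, 12, 20, 3, 1] (length 6). The slice xs[1:3] covers indices [1, 2] with values [13, 12]. Replacing that slice with [91, 77] (same length) produces [17, 91, 77, 20, 3, 1].

[17, 91, 77, 20, 3, 1]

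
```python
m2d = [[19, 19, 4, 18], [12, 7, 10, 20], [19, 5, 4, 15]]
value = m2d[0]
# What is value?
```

m2d has 3 rows. Row 0 is [19, 19, 4, 18].

[19, 19, 4, 18]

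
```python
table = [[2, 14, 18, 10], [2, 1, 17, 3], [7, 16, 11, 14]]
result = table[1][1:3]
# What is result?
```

table[1] = [2, 1, 17, 3]. table[1] has length 4. The slice table[1][1:3] selects indices [1, 2] (1->1, 2->17), giving [1, 17].

[1, 17]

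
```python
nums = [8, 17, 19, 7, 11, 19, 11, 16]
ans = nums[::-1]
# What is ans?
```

nums has length 8. The slice nums[::-1] selects indices [7, 6, 5, 4, 3, 2, 1, 0] (7->16, 6->11, 5->19, 4->11, 3->7, 2->19, 1->17, 0->8), giving [16, 11, 19, 11, 7, 19, 17, 8].

[16, 11, 19, 11, 7, 19, 17, 8]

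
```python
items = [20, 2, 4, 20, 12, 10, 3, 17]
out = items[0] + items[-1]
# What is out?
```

items has length 8. items[0] = 20.
items has length 8. Negative index -1 maps to positive index 8 + (-1) = 7. items[7] = 17.
Sum: 20 + 17 = 37.

37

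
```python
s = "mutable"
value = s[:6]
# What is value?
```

s has length 7. The slice s[:6] selects indices [0, 1, 2, 3, 4, 5] (0->'m', 1->'u', 2->'t', 3->'a', 4->'b', 5->'l'), giving 'mutabl'.

'mutabl'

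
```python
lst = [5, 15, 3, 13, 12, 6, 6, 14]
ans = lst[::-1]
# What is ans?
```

lst has length 8. The slice lst[::-1] selects indices [7, 6, 5, 4, 3, 2, 1, 0] (7->14, 6->6, 5->6, 4->12, 3->13, 2->3, 1->15, 0->5), giving [14, 6, 6, 12, 13, 3, 15, 5].

[14, 6, 6, 12, 13, 3, 15, 5]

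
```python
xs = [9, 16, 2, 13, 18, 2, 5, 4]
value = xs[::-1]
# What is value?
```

xs has length 8. The slice xs[::-1] selects indices [7, 6, 5, 4, 3, 2, 1, 0] (7->4, 6->5, 5->2, 4->18, 3->13, 2->2, 1->16, 0->9), giving [4, 5, 2, 18, 13, 2, 16, 9].

[4, 5, 2, 18, 13, 2, 16, 9]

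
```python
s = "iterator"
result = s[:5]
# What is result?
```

s has length 8. The slice s[:5] selects indices [0, 1, 2, 3, 4] (0->'i', 1->'t', 2->'e', 3->'r', 4->'a'), giving 'itera'.

'itera'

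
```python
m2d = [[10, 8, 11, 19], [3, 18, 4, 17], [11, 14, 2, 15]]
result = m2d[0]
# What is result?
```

m2d has 3 rows. Row 0 is [10, 8, 11, 19].

[10, 8, 11, 19]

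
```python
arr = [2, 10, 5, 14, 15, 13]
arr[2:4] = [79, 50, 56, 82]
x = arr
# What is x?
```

arr starts as [2, 10, 5, 14, 15, 13] (length 6). The slice arr[2:4] covers indices [2, 3] with values [5, 14]. Replacing that slice with [79, 50, 56, 82] (different length) produces [2, 10, 79, 50, 56, 82, 15, 13].

[2, 10, 79, 50, 56, 82, 15, 13]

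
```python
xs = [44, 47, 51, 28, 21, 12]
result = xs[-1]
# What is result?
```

xs has length 6. Negative index -1 maps to positive index 6 + (-1) = 5. xs[5] = 12.

12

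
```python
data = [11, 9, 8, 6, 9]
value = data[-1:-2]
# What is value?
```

data has length 5. The slice data[-1:-2] resolves to an empty index range, so the result is [].

[]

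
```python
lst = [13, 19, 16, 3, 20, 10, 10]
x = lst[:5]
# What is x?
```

lst has length 7. The slice lst[:5] selects indices [0, 1, 2, 3, 4] (0->13, 1->19, 2->16, 3->3, 4->20), giving [13, 19, 16, 3, 20].

[13, 19, 16, 3, 20]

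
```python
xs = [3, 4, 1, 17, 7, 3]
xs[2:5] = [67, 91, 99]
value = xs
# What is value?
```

xs starts as [3, 4, 1, 17, 7, 3] (length 6). The slice xs[2:5] covers indices [2, 3, 4] with values [1, 17, 7]. Replacing that slice with [67, 91, 99] (same length) produces [3, 4, 67, 91, 99, 3].

[3, 4, 67, 91, 99, 3]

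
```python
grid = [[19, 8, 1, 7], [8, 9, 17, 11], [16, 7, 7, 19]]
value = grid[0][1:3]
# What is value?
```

grid[0] = [19, 8, 1, 7]. grid[0] has length 4. The slice grid[0][1:3] selects indices [1, 2] (1->8, 2->1), giving [8, 1].

[8, 1]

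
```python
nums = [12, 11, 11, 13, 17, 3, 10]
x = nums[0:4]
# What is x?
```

nums has length 7. The slice nums[0:4] selects indices [0, 1, 2, 3] (0->12, 1->11, 2->11, 3->13), giving [12, 11, 11, 13].

[12, 11, 11, 13]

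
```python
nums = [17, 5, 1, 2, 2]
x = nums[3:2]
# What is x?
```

nums has length 5. The slice nums[3:2] resolves to an empty index range, so the result is [].

[]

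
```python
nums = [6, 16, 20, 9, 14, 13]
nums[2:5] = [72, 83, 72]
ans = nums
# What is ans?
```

nums starts as [6, 16, 20, 9, 14, 13] (length 6). The slice nums[2:5] covers indices [2, 3, 4] with values [20, 9, 14]. Replacing that slice with [72, 83, 72] (same length) produces [6, 16, 72, 83, 72, 13].

[6, 16, 72, 83, 72, 13]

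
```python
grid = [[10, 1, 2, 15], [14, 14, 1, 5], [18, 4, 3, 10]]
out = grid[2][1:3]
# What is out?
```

grid[2] = [18, 4, 3, 10]. grid[2] has length 4. The slice grid[2][1:3] selects indices [1, 2] (1->4, 2->3), giving [4, 3].

[4, 3]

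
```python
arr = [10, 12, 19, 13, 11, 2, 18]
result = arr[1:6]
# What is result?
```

arr has length 7. The slice arr[1:6] selects indices [1, 2, 3, 4, 5] (1->12, 2->19, 3->13, 4->11, 5->2), giving [12, 19, 13, 11, 2].

[12, 19, 13, 11, 2]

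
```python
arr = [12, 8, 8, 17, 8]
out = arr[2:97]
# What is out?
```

arr has length 5. The slice arr[2:97] selects indices [2, 3, 4] (2->8, 3->17, 4->8), giving [8, 17, 8].

[8, 17, 8]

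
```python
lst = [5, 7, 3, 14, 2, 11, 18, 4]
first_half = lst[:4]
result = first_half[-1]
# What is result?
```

lst has length 8. The slice lst[:4] selects indices [0, 1, 2, 3] (0->5, 1->7, 2->3, 3->14), giving [5, 7, 3, 14]. So first_half = [5, 7, 3, 14]. Then first_half[-1] = 14.

14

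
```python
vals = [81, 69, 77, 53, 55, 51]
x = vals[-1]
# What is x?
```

vals has length 6. Negative index -1 maps to positive index 6 + (-1) = 5. vals[5] = 51.

51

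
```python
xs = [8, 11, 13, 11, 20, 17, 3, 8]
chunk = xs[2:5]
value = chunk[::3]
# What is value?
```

xs has length 8. The slice xs[2:5] selects indices [2, 3, 4] (2->13, 3->11, 4->20), giving [13, 11, 20]. So chunk = [13, 11, 20]. chunk has length 3. The slice chunk[::3] selects indices [0] (0->13), giving [13].

[13]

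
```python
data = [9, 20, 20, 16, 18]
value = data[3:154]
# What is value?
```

data has length 5. The slice data[3:154] selects indices [3, 4] (3->16, 4->18), giving [16, 18].

[16, 18]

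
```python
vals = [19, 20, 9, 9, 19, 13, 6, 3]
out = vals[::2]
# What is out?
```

vals has length 8. The slice vals[::2] selects indices [0, 2, 4, 6] (0->19, 2->9, 4->19, 6->6), giving [19, 9, 19, 6].

[19, 9, 19, 6]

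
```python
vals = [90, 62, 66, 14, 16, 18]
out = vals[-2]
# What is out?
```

vals has length 6. Negative index -2 maps to positive index 6 + (-2) = 4. vals[4] = 16.

16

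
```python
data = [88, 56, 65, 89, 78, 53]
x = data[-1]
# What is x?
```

data has length 6. Negative index -1 maps to positive index 6 + (-1) = 5. data[5] = 53.

53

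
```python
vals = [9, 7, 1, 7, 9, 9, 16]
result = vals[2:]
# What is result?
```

vals has length 7. The slice vals[2:] selects indices [2, 3, 4, 5, 6] (2->1, 3->7, 4->9, 5->9, 6->16), giving [1, 7, 9, 9, 16].

[1, 7, 9, 9, 16]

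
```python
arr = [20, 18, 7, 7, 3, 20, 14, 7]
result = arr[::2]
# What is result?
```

arr has length 8. The slice arr[::2] selects indices [0, 2, 4, 6] (0->20, 2->7, 4->3, 6->14), giving [20, 7, 3, 14].

[20, 7, 3, 14]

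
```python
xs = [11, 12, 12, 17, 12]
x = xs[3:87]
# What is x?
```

xs has length 5. The slice xs[3:87] selects indices [3, 4] (3->17, 4->12), giving [17, 12].

[17, 12]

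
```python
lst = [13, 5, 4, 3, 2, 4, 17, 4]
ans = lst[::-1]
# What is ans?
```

lst has length 8. The slice lst[::-1] selects indices [7, 6, 5, 4, 3, 2, 1, 0] (7->4, 6->17, 5->4, 4->2, 3->3, 2->4, 1->5, 0->13), giving [4, 17, 4, 2, 3, 4, 5, 13].

[4, 17, 4, 2, 3, 4, 5, 13]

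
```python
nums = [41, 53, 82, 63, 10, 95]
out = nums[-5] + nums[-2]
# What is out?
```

nums has length 6. Negative index -5 maps to positive index 6 + (-5) = 1. nums[1] = 53.
nums has length 6. Negative index -2 maps to positive index 6 + (-2) = 4. nums[4] = 10.
Sum: 53 + 10 = 63.

63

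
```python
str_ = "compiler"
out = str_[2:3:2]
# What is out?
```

str_ has length 8. The slice str_[2:3:2] selects indices [2] (2->'m'), giving 'm'.

'm'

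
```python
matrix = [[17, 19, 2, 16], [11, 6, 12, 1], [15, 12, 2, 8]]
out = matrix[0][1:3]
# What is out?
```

matrix[0] = [17, 19, 2, 16]. matrix[0] has length 4. The slice matrix[0][1:3] selects indices [1, 2] (1->19, 2->2), giving [19, 2].

[19, 2]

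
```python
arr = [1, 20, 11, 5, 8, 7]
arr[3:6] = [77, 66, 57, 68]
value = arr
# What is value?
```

arr starts as [1, 20, 11, 5, 8, 7] (length 6). The slice arr[3:6] covers indices [3, 4, 5] with values [5, 8, 7]. Replacing that slice with [77, 66, 57, 68] (different length) produces [1, 20, 11, 77, 66, 57, 68].

[1, 20, 11, 77, 66, 57, 68]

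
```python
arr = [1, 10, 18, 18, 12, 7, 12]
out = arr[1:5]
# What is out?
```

arr has length 7. The slice arr[1:5] selects indices [1, 2, 3, 4] (1->10, 2->18, 3->18, 4->12), giving [10, 18, 18, 12].

[10, 18, 18, 12]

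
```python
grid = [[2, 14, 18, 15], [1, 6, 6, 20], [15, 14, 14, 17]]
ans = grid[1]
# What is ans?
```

grid has 3 rows. Row 1 is [1, 6, 6, 20].

[1, 6, 6, 20]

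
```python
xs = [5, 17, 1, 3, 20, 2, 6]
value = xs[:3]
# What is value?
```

xs has length 7. The slice xs[:3] selects indices [0, 1, 2] (0->5, 1->17, 2->1), giving [5, 17, 1].

[5, 17, 1]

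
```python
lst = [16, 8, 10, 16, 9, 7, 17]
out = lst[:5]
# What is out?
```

lst has length 7. The slice lst[:5] selects indices [0, 1, 2, 3, 4] (0->16, 1->8, 2->10, 3->16, 4->9), giving [16, 8, 10, 16, 9].

[16, 8, 10, 16, 9]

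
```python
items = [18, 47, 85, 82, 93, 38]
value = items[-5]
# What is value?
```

items has length 6. Negative index -5 maps to positive index 6 + (-5) = 1. items[1] = 47.

47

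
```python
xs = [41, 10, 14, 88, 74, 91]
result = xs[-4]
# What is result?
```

xs has length 6. Negative index -4 maps to positive index 6 + (-4) = 2. xs[2] = 14.

14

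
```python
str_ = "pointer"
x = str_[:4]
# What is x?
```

str_ has length 7. The slice str_[:4] selects indices [0, 1, 2, 3] (0->'p', 1->'o', 2->'i', 3->'n'), giving 'poin'.

'poin'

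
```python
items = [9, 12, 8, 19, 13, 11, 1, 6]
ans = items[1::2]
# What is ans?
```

items has length 8. The slice items[1::2] selects indices [1, 3, 5, 7] (1->12, 3->19, 5->11, 7->6), giving [12, 19, 11, 6].

[12, 19, 11, 6]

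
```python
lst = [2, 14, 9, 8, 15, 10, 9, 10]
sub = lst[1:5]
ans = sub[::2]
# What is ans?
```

lst has length 8. The slice lst[1:5] selects indices [1, 2, 3, 4] (1->14, 2->9, 3->8, 4->15), giving [14, 9, 8, 15]. So sub = [14, 9, 8, 15]. sub has length 4. The slice sub[::2] selects indices [0, 2] (0->14, 2->8), giving [14, 8].

[14, 8]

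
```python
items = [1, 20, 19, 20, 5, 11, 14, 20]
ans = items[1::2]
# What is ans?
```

items has length 8. The slice items[1::2] selects indices [1, 3, 5, 7] (1->20, 3->20, 5->11, 7->20), giving [20, 20, 11, 20].

[20, 20, 11, 20]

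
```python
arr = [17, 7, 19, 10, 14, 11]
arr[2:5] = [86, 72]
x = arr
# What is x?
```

arr starts as [17, 7, 19, 10, 14, 11] (length 6). The slice arr[2:5] covers indices [2, 3, 4] with values [19, 10, 14]. Replacing that slice with [86, 72] (different length) produces [17, 7, 86, 72, 11].

[17, 7, 86, 72, 11]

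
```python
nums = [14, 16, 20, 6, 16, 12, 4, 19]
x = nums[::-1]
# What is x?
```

nums has length 8. The slice nums[::-1] selects indices [7, 6, 5, 4, 3, 2, 1, 0] (7->19, 6->4, 5->12, 4->16, 3->6, 2->20, 1->16, 0->14), giving [19, 4, 12, 16, 6, 20, 16, 14].

[19, 4, 12, 16, 6, 20, 16, 14]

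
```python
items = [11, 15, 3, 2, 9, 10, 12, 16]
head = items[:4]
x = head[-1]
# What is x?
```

items has length 8. The slice items[:4] selects indices [0, 1, 2, 3] (0->11, 1->15, 2->3, 3->2), giving [11, 15, 3, 2]. So head = [11, 15, 3, 2]. Then head[-1] = 2.

2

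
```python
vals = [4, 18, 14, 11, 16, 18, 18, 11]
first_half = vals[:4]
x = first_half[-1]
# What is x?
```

vals has length 8. The slice vals[:4] selects indices [0, 1, 2, 3] (0->4, 1->18, 2->14, 3->11), giving [4, 18, 14, 11]. So first_half = [4, 18, 14, 11]. Then first_half[-1] = 11.

11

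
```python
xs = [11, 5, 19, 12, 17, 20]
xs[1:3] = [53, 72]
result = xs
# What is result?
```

xs starts as [11, 5, 19, 12, 17, 20] (length 6). The slice xs[1:3] covers indices [1, 2] with values [5, 19]. Replacing that slice with [53, 72] (same length) produces [11, 53, 72, 12, 17, 20].

[11, 53, 72, 12, 17, 20]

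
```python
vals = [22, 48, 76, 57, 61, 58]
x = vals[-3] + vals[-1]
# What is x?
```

vals has length 6. Negative index -3 maps to positive index 6 + (-3) = 3. vals[3] = 57.
vals has length 6. Negative index -1 maps to positive index 6 + (-1) = 5. vals[5] = 58.
Sum: 57 + 58 = 115.

115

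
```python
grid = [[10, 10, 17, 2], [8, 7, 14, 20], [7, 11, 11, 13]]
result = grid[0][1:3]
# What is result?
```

grid[0] = [10, 10, 17, 2]. grid[0] has length 4. The slice grid[0][1:3] selects indices [1, 2] (1->10, 2->17), giving [10, 17].

[10, 17]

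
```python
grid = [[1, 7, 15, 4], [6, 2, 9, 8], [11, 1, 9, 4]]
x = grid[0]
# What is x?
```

grid has 3 rows. Row 0 is [1, 7, 15, 4].

[1, 7, 15, 4]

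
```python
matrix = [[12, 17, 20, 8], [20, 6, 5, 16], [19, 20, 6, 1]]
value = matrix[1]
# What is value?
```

matrix has 3 rows. Row 1 is [20, 6, 5, 16].

[20, 6, 5, 16]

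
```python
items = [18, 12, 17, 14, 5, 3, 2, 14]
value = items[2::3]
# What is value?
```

items has length 8. The slice items[2::3] selects indices [2, 5] (2->17, 5->3), giving [17, 3].

[17, 3]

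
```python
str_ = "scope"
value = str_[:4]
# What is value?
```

str_ has length 5. The slice str_[:4] selects indices [0, 1, 2, 3] (0->'s', 1->'c', 2->'o', 3->'p'), giving 'scop'.

'scop'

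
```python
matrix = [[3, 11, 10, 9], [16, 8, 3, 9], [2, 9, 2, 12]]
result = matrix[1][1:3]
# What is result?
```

matrix[1] = [16, 8, 3, 9]. matrix[1] has length 4. The slice matrix[1][1:3] selects indices [1, 2] (1->8, 2->3), giving [8, 3].

[8, 3]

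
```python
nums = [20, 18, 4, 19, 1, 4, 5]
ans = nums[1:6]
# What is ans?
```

nums has length 7. The slice nums[1:6] selects indices [1, 2, 3, 4, 5] (1->18, 2->4, 3->19, 4->1, 5->4), giving [18, 4, 19, 1, 4].

[18, 4, 19, 1, 4]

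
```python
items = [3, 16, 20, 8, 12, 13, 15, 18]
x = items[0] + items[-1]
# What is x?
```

items has length 8. items[0] = 3.
items has length 8. Negative index -1 maps to positive index 8 + (-1) = 7. items[7] = 18.
Sum: 3 + 18 = 21.

21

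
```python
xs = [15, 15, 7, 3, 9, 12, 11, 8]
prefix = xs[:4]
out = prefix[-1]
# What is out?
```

xs has length 8. The slice xs[:4] selects indices [0, 1, 2, 3] (0->15, 1->15, 2->7, 3->3), giving [15, 15, 7, 3]. So prefix = [15, 15, 7, 3]. Then prefix[-1] = 3.

3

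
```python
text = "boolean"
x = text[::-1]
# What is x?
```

text has length 7. The slice text[::-1] selects indices [6, 5, 4, 3, 2, 1, 0] (6->'n', 5->'a', 4->'e', 3->'l', 2->'o', 1->'o', 0->'b'), giving 'naeloob'.

'naeloob'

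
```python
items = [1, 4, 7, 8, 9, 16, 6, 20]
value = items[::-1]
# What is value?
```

items has length 8. The slice items[::-1] selects indices [7, 6, 5, 4, 3, 2, 1, 0] (7->20, 6->6, 5->16, 4->9, 3->8, 2->7, 1->4, 0->1), giving [20, 6, 16, 9, 8, 7, 4, 1].

[20, 6, 16, 9, 8, 7, 4, 1]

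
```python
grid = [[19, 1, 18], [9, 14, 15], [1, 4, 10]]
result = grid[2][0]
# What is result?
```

grid[2] = [1, 4, 10]. Taking column 0 of that row yields 1.

1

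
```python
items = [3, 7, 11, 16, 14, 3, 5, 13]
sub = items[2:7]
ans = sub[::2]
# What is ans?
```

items has length 8. The slice items[2:7] selects indices [2, 3, 4, 5, 6] (2->11, 3->16, 4->14, 5->3, 6->5), giving [11, 16, 14, 3, 5]. So sub = [11, 16, 14, 3, 5]. sub has length 5. The slice sub[::2] selects indices [0, 2, 4] (0->11, 2->14, 4->5), giving [11, 14, 5].

[11, 14, 5]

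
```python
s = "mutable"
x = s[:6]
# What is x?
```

s has length 7. The slice s[:6] selects indices [0, 1, 2, 3, 4, 5] (0->'m', 1->'u', 2->'t', 3->'a', 4->'b', 5->'l'), giving 'mutabl'.

'mutabl'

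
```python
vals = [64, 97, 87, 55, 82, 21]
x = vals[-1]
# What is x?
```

vals has length 6. Negative index -1 maps to positive index 6 + (-1) = 5. vals[5] = 21.

21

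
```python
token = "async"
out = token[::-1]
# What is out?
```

token has length 5. The slice token[::-1] selects indices [4, 3, 2, 1, 0] (4->'c', 3->'n', 2->'y', 1->'s', 0->'a'), giving 'cnysa'.

'cnysa'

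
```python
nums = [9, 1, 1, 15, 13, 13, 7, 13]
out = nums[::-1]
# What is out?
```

nums has length 8. The slice nums[::-1] selects indices [7, 6, 5, 4, 3, 2, 1, 0] (7->13, 6->7, 5->13, 4->13, 3->15, 2->1, 1->1, 0->9), giving [13, 7, 13, 13, 15, 1, 1, 9].

[13, 7, 13, 13, 15, 1, 1, 9]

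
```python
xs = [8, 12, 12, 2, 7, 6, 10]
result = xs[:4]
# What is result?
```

xs has length 7. The slice xs[:4] selects indices [0, 1, 2, 3] (0->8, 1->12, 2->12, 3->2), giving [8, 12, 12, 2].

[8, 12, 12, 2]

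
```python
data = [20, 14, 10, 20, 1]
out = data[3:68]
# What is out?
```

data has length 5. The slice data[3:68] selects indices [3, 4] (3->20, 4->1), giving [20, 1].

[20, 1]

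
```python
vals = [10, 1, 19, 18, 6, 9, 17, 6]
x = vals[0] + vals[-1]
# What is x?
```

vals has length 8. vals[0] = 10.
vals has length 8. Negative index -1 maps to positive index 8 + (-1) = 7. vals[7] = 6.
Sum: 10 + 6 = 16.

16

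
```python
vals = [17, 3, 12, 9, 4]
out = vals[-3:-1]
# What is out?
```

vals has length 5. The slice vals[-3:-1] selects indices [2, 3] (2->12, 3->9), giving [12, 9].

[12, 9]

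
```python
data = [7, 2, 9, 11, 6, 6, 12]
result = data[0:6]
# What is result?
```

data has length 7. The slice data[0:6] selects indices [0, 1, 2, 3, 4, 5] (0->7, 1->2, 2->9, 3->11, 4->6, 5->6), giving [7, 2, 9, 11, 6, 6].

[7, 2, 9, 11, 6, 6]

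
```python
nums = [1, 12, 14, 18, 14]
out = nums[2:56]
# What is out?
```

nums has length 5. The slice nums[2:56] selects indices [2, 3, 4] (2->14, 3->18, 4->14), giving [14, 18, 14].

[14, 18, 14]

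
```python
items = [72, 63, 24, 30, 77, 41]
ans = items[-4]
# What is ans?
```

items has length 6. Negative index -4 maps to positive index 6 + (-4) = 2. items[2] = 24.

24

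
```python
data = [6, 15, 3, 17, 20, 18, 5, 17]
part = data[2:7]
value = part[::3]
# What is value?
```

data has length 8. The slice data[2:7] selects indices [2, 3, 4, 5, 6] (2->3, 3->17, 4->20, 5->18, 6->5), giving [3, 17, 20, 18, 5]. So part = [3, 17, 20, 18, 5]. part has length 5. The slice part[::3] selects indices [0, 3] (0->3, 3->18), giving [3, 18].

[3, 18]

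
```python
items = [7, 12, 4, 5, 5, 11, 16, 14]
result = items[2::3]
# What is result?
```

items has length 8. The slice items[2::3] selects indices [2, 5] (2->4, 5->11), giving [4, 11].

[4, 11]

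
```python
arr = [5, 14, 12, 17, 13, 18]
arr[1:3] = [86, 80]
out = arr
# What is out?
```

arr starts as [5, 14, 12, 17, 13, 18] (length 6). The slice arr[1:3] covers indices [1, 2] with values [14, 12]. Replacing that slice with [86, 80] (same length) produces [5, 86, 80, 17, 13, 18].

[5, 86, 80, 17, 13, 18]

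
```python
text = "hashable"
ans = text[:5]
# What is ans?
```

text has length 8. The slice text[:5] selects indices [0, 1, 2, 3, 4] (0->'h', 1->'a', 2->'s', 3->'h', 4->'a'), giving 'hasha'.

'hasha'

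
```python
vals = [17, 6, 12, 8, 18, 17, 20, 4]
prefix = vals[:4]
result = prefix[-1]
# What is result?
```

vals has length 8. The slice vals[:4] selects indices [0, 1, 2, 3] (0->17, 1->6, 2->12, 3->8), giving [17, 6, 12, 8]. So prefix = [17, 6, 12, 8]. Then prefix[-1] = 8.

8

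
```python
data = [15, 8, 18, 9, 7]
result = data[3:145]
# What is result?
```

data has length 5. The slice data[3:145] selects indices [3, 4] (3->9, 4->7), giving [9, 7].

[9, 7]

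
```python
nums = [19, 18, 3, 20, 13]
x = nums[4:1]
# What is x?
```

nums has length 5. The slice nums[4:1] resolves to an empty index range, so the result is [].

[]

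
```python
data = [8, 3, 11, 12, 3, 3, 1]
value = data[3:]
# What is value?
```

data has length 7. The slice data[3:] selects indices [3, 4, 5, 6] (3->12, 4->3, 5->3, 6->1), giving [12, 3, 3, 1].

[12, 3, 3, 1]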